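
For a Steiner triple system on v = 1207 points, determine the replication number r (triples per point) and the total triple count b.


An STS(v) is a 2-(v, 3, 1) BIBD: block size k = 3, λ = 1.
Replication: r(k − 1) = λ(v − 1) ⇒ r·2 = 1207 − 1 = 1206 ⇒ r = 603.
Block count: bk = vr ⇒ b·3 = 1207·603 = 727821 ⇒ b = 242607.

r = 603, b = 242607.


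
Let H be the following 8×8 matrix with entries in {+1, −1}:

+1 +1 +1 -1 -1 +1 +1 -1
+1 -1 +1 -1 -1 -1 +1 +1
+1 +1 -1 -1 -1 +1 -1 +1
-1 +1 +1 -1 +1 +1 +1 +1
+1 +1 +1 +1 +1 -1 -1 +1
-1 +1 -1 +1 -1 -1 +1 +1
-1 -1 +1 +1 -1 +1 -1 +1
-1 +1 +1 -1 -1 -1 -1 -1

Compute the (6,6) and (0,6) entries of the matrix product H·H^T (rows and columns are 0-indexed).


Row 0 of H: [1, 1, 1, -1, -1, 1, 1, -1].
Row 6 of H: [-1, -1, 1, 1, -1, 1, -1, 1].
(H·H^T)[6][6] = Σ_j H[6][j]·H[6][j] = (-1)² + (-1)² + (1)² + (1)² + (-1)² + (1)² + (-1)² + (1)² = 1 + 1 + 1 + 1 + 1 + 1 + 1 + 1 = 8.
(H·H^T)[0][6] = Σ_j H[0][j]·H[6][j] = (1)·(-1) + (1)·(-1) + (1)·(1) + (-1)·(1) + (-1)·(-1) + (1)·(1) + (1)·(-1) + (-1)·(1) = -1 + -1 + 1 + -1 + 1 + 1 + -1 + -1 = -2.
Rows 0 and 6 are not orthogonal (dot product = -2 ≠ 0), so H is not a Hadamard matrix.

(6,6) entry = 8; (0,6) entry = -2.


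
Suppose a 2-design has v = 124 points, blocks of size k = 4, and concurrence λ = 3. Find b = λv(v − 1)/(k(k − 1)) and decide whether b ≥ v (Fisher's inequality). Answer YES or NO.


b = λv(v − 1)/(k(k − 1)) = 3·124·123/(4·3) = 45756/12 = 3813.
Compare with v = 124: b ≥ v, so Fisher's inequality holds.

YES


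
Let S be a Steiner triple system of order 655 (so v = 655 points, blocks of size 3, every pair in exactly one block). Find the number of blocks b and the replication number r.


An STS(v) is a 2-(v, 3, 1) BIBD: block size k = 3, λ = 1.
Replication: r(k − 1) = λ(v − 1) ⇒ r·2 = 655 − 1 = 654 ⇒ r = 327.
Block count: b = v(v − 1)/6 = 655·654/6 = 428370/6 = 71395.
(Check via bk = vr: 71395·3 = 214185 = 655·327 = 214185 ✓.)

r = 327, b = 71395.


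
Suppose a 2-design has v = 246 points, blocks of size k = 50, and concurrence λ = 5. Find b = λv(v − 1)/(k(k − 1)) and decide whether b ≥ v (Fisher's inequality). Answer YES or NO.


r = λ(v − 1)/(k − 1) = 5·245/49 = 25.
b = vr/k = 246·25/50 = 123.
Fisher's inequality: b ≥ v ⇔ 123 ≥ 246? NO.

NO


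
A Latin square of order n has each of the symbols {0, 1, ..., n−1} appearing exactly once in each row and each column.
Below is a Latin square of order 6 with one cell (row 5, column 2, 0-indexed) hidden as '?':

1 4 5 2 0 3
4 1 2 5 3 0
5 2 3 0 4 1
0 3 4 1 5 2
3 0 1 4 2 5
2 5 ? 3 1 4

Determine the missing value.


Row 5 contains symbols [1, 2, 3, 4, 5] — missing [0].
Column 2 contains symbols [1, 2, 3, 4, 5] — missing [0].
The missing symbol must appear in both missing sets; intersection = [0].
Therefore the hidden value is 0.

Missing value = 0.


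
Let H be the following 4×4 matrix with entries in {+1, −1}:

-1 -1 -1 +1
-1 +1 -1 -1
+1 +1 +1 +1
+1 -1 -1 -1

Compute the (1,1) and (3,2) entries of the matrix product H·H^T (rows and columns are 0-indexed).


Row 1 of H: [-1, 1, -1, -1].
Row 2 of H: [1, 1, 1, 1].
Row 3 of H: [1, -1, -1, -1].
(H·H^T)[1][1] = Σ_j H[1][j]·H[1][j] = (-1)² + (1)² + (-1)² + (-1)² = 1 + 1 + 1 + 1 = 4.
(H·H^T)[3][2] = Σ_j H[3][j]·H[2][j] = (1)·(1) + (-1)·(1) + (-1)·(1) + (-1)·(1) = 1 + -1 + -1 + -1 = -2.
Rows 3 and 2 are not orthogonal (dot product = -2 ≠ 0), so H is not a Hadamard matrix.

(1,1) entry = 4; (3,2) entry = -2.


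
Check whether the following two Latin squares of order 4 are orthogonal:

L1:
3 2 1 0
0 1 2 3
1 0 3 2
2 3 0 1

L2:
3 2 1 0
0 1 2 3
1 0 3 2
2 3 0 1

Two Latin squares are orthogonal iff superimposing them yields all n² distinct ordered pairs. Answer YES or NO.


Form the n² = 16 superimposed pairs (L1[i][j], L2[i][j]), row by row (rows and columns indexed from 0):
row 0: (3,3) (2,2) (1,1) (0,0)
row 1: (0,0) (1,1) (2,2) (3,3)
row 2: (1,1) (0,0) (3,3) (2,2)
row 3: (2,2) (3,3) (0,0) (1,1)
Orthogonality requires all 16 pairs distinct.
But the pair (0,0) repeats: cell (0,3) has L1 = 0, L2 = 0, and cell (1,0) has L1 = 0, L2 = 0.
A repeated pair means some other pair never occurs (only 4 distinct pairs out of 16), so the squares are not orthogonal.
Conclusion: NO.

NO


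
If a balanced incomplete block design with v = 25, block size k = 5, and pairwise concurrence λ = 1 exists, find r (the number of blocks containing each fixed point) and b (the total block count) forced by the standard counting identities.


Any 2-(v, k, λ) BIBD satisfies two necessary conditions:
  (i)  Each point sits in r blocks, and counting incidences through any fixed point gives r(k − 1) = λ(v − 1), so r = λ(v − 1)/(k − 1).
  (ii) Total incidences bk = vr, so b = vr/k.
Step 1: r = λ(v − 1)/(k − 1) = 1·(25 − 1)/(5 − 1) = 1·24/4 = 24/4 = 6.
Step 2: b = vr/k = 25·6/5 = 150/5 = 30.
Check integrality: r = 6 ∈ Z ✓, b = 30 ∈ Z ✓.
(These identities are necessary conditions: they determine r and b for any design with these parameters, but do not by themselves prove that one exists.)

r = 6, b = 30.


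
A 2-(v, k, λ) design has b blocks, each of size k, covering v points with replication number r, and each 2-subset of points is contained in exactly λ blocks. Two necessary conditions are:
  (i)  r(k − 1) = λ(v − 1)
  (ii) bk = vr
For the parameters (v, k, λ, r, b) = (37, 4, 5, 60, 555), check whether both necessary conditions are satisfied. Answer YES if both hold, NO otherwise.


Condition (i): r(k − 1) = 60·3 = 180; λ(v − 1) = 5·36 = 180. Match? YES.
Condition (ii): bk = 555·4 = 2220; vr = 37·60 = 2220. Match? YES.
Both conditions hold? YES.

YES


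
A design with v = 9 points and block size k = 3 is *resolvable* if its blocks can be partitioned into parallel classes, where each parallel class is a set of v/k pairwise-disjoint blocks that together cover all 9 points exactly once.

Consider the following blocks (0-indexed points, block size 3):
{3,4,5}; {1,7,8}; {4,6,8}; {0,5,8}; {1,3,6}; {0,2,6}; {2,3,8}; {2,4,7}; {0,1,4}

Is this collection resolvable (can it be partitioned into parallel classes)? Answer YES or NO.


v = 9, block size k = 3, number of blocks = 9.
For resolvability, blocks must partition into parallel classes of size v/k = 3.
Total blocks must therefore be a multiple of 3: 9 = 3·3 + 0 ⇒ divisible ✓.
Consider block {4,6,8}. It intersects every other block in the collection, so no parallel class of size 3 can contain it.
Since every block must belong to some parallel class in a resolution, the collection cannot be partitioned into parallel classes.
Resolvable? NO.

NO


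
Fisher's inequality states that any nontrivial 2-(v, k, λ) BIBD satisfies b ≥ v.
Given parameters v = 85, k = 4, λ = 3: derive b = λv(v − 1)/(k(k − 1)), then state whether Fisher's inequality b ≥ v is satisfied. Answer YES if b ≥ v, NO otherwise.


r = λ(v − 1)/(k − 1) = 3·84/3 = 84.
b = vr/k = 85·84/4 = 1785.
Fisher's inequality: b ≥ v ⇔ 1785 ≥ 85? YES.

YES


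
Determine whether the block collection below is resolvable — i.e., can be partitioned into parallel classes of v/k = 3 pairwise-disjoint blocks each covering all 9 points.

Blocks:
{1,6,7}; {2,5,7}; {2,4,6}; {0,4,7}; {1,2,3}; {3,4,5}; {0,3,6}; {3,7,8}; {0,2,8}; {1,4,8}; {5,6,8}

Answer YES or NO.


v = 9, block size k = 3, number of blocks = 11.
For resolvability, blocks must partition into parallel classes of size v/k = 3.
Total blocks must therefore be a multiple of 3: 11 = 3·3 + 2 ⇒ not divisible ✗.
Resolvable? NO.

NO


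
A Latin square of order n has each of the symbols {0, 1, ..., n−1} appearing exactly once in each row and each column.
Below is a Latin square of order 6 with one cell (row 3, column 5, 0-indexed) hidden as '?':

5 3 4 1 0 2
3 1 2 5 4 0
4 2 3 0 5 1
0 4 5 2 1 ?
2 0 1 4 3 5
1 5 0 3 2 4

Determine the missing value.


Row 3 contains symbols [0, 1, 2, 4, 5] — missing [3].
Column 5 contains symbols [0, 1, 2, 4, 5] — missing [3].
The missing symbol must appear in both missing sets; intersection = [3].
Therefore the hidden value is 3.

Missing value = 3.


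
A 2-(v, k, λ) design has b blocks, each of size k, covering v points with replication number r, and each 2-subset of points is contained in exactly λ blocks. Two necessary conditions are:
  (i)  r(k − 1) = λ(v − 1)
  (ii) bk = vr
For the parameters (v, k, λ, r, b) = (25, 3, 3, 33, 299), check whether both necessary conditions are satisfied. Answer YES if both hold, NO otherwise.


Condition (i): r(k − 1) = 33·2 = 66; λ(v − 1) = 3·24 = 72. Match? NO.
Condition (ii): bk = 299·3 = 897; vr = 25·33 = 825. Match? NO.
Both conditions hold? NO.

NO


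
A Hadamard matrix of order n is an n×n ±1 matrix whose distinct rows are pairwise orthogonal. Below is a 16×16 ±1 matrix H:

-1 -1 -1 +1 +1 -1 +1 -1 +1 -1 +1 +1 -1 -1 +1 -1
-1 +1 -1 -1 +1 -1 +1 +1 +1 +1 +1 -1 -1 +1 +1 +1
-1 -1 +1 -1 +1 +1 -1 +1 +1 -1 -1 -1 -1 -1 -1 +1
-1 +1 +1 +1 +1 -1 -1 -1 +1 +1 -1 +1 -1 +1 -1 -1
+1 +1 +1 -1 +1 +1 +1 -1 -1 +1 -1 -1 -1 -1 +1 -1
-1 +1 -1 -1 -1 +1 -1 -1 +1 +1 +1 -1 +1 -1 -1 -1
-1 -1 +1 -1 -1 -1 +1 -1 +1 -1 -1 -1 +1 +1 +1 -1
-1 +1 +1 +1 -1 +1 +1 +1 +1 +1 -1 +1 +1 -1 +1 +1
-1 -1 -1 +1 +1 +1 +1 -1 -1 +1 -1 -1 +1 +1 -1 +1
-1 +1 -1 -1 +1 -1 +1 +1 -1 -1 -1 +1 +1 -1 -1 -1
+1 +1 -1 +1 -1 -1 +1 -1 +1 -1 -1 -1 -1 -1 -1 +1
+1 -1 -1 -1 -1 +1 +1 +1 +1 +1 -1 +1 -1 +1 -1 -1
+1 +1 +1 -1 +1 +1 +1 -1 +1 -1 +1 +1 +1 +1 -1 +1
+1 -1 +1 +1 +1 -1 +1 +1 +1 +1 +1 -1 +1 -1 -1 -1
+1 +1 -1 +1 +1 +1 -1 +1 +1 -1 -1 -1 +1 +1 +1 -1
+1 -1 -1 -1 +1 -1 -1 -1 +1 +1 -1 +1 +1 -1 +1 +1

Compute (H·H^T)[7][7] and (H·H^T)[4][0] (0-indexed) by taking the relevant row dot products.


Row 0 of H: [-1, -1, -1, 1, 1, -1, 1, -1, 1, -1, 1, 1, -1, -1, 1, -1].
Row 4 of H: [1, 1, 1, -1, 1, 1, 1, -1, -1, 1, -1, -1, -1, -1, 1, -1].
Row 7 of H: [-1, 1, 1, 1, -1, 1, 1, 1, 1, 1, -1, 1, 1, -1, 1, 1].
(H·H^T)[7][7] = Σ_j H[7][j]·H[7][j] = (-1)² + (1)² + (1)² + (1)² + (-1)² + (1)² + (1)² + (1)² + (1)² + (1)² + (-1)² + (1)² + (1)² + (-1)² + (1)² + (1)² = 1 + 1 + 1 + 1 + 1 + 1 + 1 + 1 + 1 + 1 + 1 + 1 + 1 + 1 + 1 + 1 = 16.
(H·H^T)[4][0] = Σ_j H[4][j]·H[0][j] = (1)·(-1) + (1)·(-1) + (1)·(-1) + (-1)·(1) + (1)·(1) + (1)·(-1) + (1)·(1) + (-1)·(-1) + (-1)·(1) + (1)·(-1) + (-1)·(1) + (-1)·(1) + (-1)·(-1) + (-1)·(-1) + (1)·(1) + (-1)·(-1) = -1 + -1 + -1 + -1 + 1 + -1 + 1 + 1 + -1 + -1 + -1 + -1 + 1 + 1 + 1 + 1 = -2.
Rows 4 and 0 are not orthogonal (dot product = -2 ≠ 0), so H is not a Hadamard matrix.

(7,7) entry = 16; (4,0) entry = -2.


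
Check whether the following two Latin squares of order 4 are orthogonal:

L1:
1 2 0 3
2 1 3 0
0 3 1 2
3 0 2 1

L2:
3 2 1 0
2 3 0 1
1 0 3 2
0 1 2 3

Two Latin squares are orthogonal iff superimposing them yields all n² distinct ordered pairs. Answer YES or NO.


Form the n² = 16 superimposed pairs (L1[i][j], L2[i][j]), row by row (rows and columns indexed from 0):
row 0: (1,3) (2,2) (0,1) (3,0)
row 1: (2,2) (1,3) (3,0) (0,1)
row 2: (0,1) (3,0) (1,3) (2,2)
row 3: (3,0) (0,1) (2,2) (1,3)
Orthogonality requires all 16 pairs distinct.
But the pair (2,2) repeats: cell (0,1) has L1 = 2, L2 = 2, and cell (1,0) has L1 = 2, L2 = 2.
A repeated pair means some other pair never occurs (only 4 distinct pairs out of 16), so the squares are not orthogonal.
Conclusion: NO.

NO


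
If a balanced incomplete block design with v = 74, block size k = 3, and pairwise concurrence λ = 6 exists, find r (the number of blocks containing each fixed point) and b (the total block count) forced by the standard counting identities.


Any 2-(v, k, λ) BIBD satisfies two necessary conditions:
  (i)  Each point sits in r blocks, and counting incidences through any fixed point gives r(k − 1) = λ(v − 1), so r = λ(v − 1)/(k − 1).
  (ii) Total incidences bk = vr, so b = vr/k.
Step 1: r = λ(v − 1)/(k − 1) = 6·(74 − 1)/(3 − 1) = 6·73/2 = 438/2 = 219.
Step 2: b = vr/k = 74·219/3 = 16206/3 = 5402.
Check integrality: r = 219 ∈ Z ✓, b = 5402 ∈ Z ✓.
(These identities are necessary conditions: they determine r and b for any design with these parameters, but do not by themselves prove that one exists.)

r = 219, b = 5402.


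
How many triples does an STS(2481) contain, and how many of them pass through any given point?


An STS(v) is a 2-(v, 3, 1) BIBD: block size k = 3, λ = 1.
Replication: r(k − 1) = λ(v − 1) ⇒ r·2 = 2481 − 1 = 2480 ⇒ r = 1240.
Block count: b = v(v − 1)/6 = 2481·2480/6 = 6152880/6 = 1025480.

r = 1240, b = 1025480.


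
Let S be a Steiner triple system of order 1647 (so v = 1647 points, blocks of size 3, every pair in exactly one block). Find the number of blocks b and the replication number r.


An STS(v) is a 2-(v, 3, 1) BIBD: block size k = 3, λ = 1.
Replication: r(k − 1) = λ(v − 1) ⇒ r·2 = 1647 − 1 = 1646 ⇒ r = 823.
Block count: b = v(v − 1)/6 = 1647·1646/6 = 2710962/6 = 451827.
(Check via bk = vr: 451827·3 = 1355481 = 1647·823 = 1355481 ✓.)

r = 823, b = 451827.


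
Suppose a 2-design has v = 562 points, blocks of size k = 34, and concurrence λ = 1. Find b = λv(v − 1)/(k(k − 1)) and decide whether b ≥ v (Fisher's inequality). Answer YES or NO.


r = λ(v − 1)/(k − 1) = 1·561/33 = 17.
b = vr/k = 562·17/34 = 281.
Fisher's inequality: b ≥ v ⇔ 281 ≥ 562? NO.

NO


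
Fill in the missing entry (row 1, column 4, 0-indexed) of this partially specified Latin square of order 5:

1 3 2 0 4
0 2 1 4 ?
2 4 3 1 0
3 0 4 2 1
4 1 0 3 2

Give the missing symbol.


Row 1 contains symbols [0, 1, 2, 4] — missing [3].
Column 4 contains symbols [0, 1, 2, 4] — missing [3].
The missing symbol must appear in both missing sets; intersection = [3].
Therefore the hidden value is 3.

Missing value = 3.


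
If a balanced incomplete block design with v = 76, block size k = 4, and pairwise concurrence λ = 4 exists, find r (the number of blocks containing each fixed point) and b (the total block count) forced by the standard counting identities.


Any 2-(v, k, λ) BIBD satisfies two necessary conditions:
  (i)  Each point sits in r blocks, and counting incidences through any fixed point gives r(k − 1) = λ(v − 1), so r = λ(v − 1)/(k − 1).
  (ii) Total incidences bk = vr, so b = vr/k.
Step 1: r = λ(v − 1)/(k − 1) = 4·(76 − 1)/(4 − 1) = 4·75/3 = 300/3 = 100.
Step 2: b = vr/k = 76·100/4 = 7600/4 = 1900.
Check integrality: r = 100 ∈ Z ✓, b = 1900 ∈ Z ✓.
(These identities are necessary conditions: they determine r and b for any design with these parameters, but do not by themselves prove that one exists.)

r = 100, b = 1900.


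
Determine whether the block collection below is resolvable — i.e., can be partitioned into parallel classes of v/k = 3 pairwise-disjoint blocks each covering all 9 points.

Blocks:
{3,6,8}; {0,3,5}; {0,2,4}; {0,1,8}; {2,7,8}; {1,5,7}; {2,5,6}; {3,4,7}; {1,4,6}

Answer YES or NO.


v = 9, block size k = 3, number of blocks = 9.
For resolvability, blocks must partition into parallel classes of size v/k = 3.
Total blocks must therefore be a multiple of 3: 9 = 3·3 + 0 ⇒ divisible ✓.
Greedy packing gives 3 candidate class(es). Each should be a full parallel class (size 3, covers all 9 points).
  Class 1 (3 blocks): {3,6,8}; {0,2,4}; {1,5,7}. Points covered: [0, 1, 2, 3, 4, 5, 6, 7, 8].
  Class 2 (3 blocks): {0,3,5}; {2,7,8}; {1,4,6}. Points covered: [0, 1, 2, 3, 4, 5, 6, 7, 8].
  Class 3 (3 blocks): {0,1,8}; {2,5,6}; {3,4,7}. Points covered: [0, 1, 2, 3, 4, 5, 6, 7, 8].
All classes full (size 3)? YES. All classes cover every point? YES.
Resolvable? YES.

YES


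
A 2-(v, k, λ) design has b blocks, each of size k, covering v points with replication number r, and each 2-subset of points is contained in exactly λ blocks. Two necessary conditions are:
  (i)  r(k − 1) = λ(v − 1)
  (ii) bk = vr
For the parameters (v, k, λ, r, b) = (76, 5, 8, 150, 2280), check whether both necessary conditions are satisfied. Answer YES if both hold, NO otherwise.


Condition (i): r(k − 1) = 150·4 = 600; λ(v − 1) = 8·75 = 600. Match? YES.
Condition (ii): bk = 2280·5 = 11400; vr = 76·150 = 11400. Match? YES.
Both conditions hold? YES.

YES


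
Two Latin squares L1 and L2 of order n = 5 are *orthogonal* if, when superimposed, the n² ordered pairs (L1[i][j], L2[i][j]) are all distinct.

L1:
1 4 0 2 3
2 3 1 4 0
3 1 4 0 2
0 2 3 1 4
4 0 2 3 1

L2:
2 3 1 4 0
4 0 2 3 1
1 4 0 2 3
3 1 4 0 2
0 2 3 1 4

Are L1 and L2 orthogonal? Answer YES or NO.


Form the n² = 25 superimposed pairs (L1[i][j], L2[i][j]), row by row (rows and columns indexed from 0):
row 0: (1,2) (4,3) (0,1) (2,4) (3,0)
row 1: (2,4) (3,0) (1,2) (4,3) (0,1)
row 2: (3,1) (1,4) (4,0) (0,2) (2,3)
row 3: (0,3) (2,1) (3,4) (1,0) (4,2)
row 4: (4,0) (0,2) (2,3) (3,1) (1,4)
Orthogonality requires all 25 pairs distinct.
But the pair (2,4) repeats: cell (0,3) has L1 = 2, L2 = 4, and cell (1,0) has L1 = 2, L2 = 4.
A repeated pair means some other pair never occurs (only 15 distinct pairs out of 25), so the squares are not orthogonal.
Conclusion: NO.

NO


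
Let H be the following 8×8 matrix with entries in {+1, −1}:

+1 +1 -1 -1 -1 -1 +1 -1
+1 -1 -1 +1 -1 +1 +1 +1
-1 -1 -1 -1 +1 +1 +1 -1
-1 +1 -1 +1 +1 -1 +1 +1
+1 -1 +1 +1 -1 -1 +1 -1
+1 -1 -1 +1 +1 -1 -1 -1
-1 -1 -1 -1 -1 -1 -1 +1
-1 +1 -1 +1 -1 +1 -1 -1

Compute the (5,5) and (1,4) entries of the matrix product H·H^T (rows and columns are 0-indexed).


Row 1 of H: [1, -1, -1, 1, -1, 1, 1, 1].
Row 4 of H: [1, -1, 1, 1, -1, -1, 1, -1].
Row 5 of H: [1, -1, -1, 1, 1, -1, -1, -1].
(H·H^T)[5][5] = Σ_j H[5][j]·H[5][j] = (1)² + (-1)² + (-1)² + (1)² + (1)² + (-1)² + (-1)² + (-1)² = 1 + 1 + 1 + 1 + 1 + 1 + 1 + 1 = 8.
(H·H^T)[1][4] = Σ_j H[1][j]·H[4][j] = (1)·(1) + (-1)·(-1) + (-1)·(1) + (1)·(1) + (-1)·(-1) + (1)·(-1) + (1)·(1) + (1)·(-1) = 1 + 1 + -1 + 1 + 1 + -1 + 1 + -1 = 2.
Rows 1 and 4 are not orthogonal (dot product = 2 ≠ 0), so H is not a Hadamard matrix.

(5,5) entry = 8; (1,4) entry = 2.


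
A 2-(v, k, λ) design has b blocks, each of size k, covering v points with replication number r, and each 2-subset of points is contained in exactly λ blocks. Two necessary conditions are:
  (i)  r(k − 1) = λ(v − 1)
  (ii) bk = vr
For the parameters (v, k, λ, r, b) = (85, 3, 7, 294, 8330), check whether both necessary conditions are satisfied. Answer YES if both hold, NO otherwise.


Condition (i): r(k − 1) = 294·2 = 588; λ(v − 1) = 7·84 = 588. Match? YES.
Condition (ii): bk = 8330·3 = 24990; vr = 85·294 = 24990. Match? YES.
Both conditions hold? YES.

YES


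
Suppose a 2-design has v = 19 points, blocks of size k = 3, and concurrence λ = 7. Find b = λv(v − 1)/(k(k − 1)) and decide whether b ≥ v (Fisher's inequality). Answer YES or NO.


r = λ(v − 1)/(k − 1) = 7·18/2 = 63.
b = vr/k = 19·63/3 = 399.
Fisher's inequality: b ≥ v ⇔ 399 ≥ 19? YES.

YES


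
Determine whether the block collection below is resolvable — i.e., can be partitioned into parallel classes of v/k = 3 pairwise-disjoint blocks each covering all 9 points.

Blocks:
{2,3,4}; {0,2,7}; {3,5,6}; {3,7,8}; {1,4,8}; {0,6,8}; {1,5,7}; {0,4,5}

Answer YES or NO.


v = 9, block size k = 3, number of blocks = 8.
For resolvability, blocks must partition into parallel classes of size v/k = 3.
Total blocks must therefore be a multiple of 3: 8 = 3·2 + 2 ⇒ not divisible ✗.
Resolvable? NO.

NO


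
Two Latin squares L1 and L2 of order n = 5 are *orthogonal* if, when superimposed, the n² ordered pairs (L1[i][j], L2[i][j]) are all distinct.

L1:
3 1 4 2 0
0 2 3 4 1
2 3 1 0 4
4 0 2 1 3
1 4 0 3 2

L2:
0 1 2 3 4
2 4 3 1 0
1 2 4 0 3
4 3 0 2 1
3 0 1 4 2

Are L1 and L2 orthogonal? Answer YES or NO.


Form the n² = 25 superimposed pairs (L1[i][j], L2[i][j]), row by row (rows and columns indexed from 0):
row 0: (3,0) (1,1) (4,2) (2,3) (0,4)
row 1: (0,2) (2,4) (3,3) (4,1) (1,0)
row 2: (2,1) (3,2) (1,4) (0,0) (4,3)
row 3: (4,4) (0,3) (2,0) (1,2) (3,1)
row 4: (1,3) (4,0) (0,1) (3,4) (2,2)
Orthogonality requires all 25 pairs distinct.
Check by first coordinate: for each symbol s of L1, list the L2 entries in the n cells where L1 = s; they must all differ.
  L1 = 0: L2 entries (in reading order) 4, 2, 0, 3, 1 — all 5 distinct ✓
  L1 = 1: L2 entries (in reading order) 1, 0, 4, 2, 3 — all 5 distinct ✓
  L1 = 2: L2 entries (in reading order) 3, 4, 1, 0, 2 — all 5 distinct ✓
  L1 = 3: L2 entries (in reading order) 0, 3, 2, 1, 4 — all 5 distinct ✓
  L1 = 4: L2 entries (in reading order) 2, 1, 3, 4, 0 — all 5 distinct ✓
Every symbol of L1 meets every symbol of L2 exactly once, so all 25 pairs are distinct (25 of 25).
Conclusion: YES.

YES


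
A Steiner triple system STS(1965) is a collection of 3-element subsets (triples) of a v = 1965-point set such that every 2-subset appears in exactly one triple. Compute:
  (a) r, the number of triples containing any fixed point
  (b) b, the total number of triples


An STS(v) is a 2-(v, 3, 1) BIBD: block size k = 3, λ = 1.
Replication: r(k − 1) = λ(v − 1) ⇒ r·2 = 1965 − 1 = 1964 ⇒ r = 982.
Block count: bk = vr ⇒ b·3 = 1965·982 = 1929630 ⇒ b = 643210.
(Check via b = v(v − 1)/6 = 1965·1964/6 = 3859260/6 = 643210.)

r = 982, b = 643210.


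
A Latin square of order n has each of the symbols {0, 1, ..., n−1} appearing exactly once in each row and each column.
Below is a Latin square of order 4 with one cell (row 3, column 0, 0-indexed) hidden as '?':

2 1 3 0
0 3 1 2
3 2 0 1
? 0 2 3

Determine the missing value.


Row 3 contains symbols [0, 2, 3] — missing [1].
Column 0 contains symbols [0, 2, 3] — missing [1].
The missing symbol must appear in both missing sets; intersection = [1].
Therefore the hidden value is 1.

Missing value = 1.


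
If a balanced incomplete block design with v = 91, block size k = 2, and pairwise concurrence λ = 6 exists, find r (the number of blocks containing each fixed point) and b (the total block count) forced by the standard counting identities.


Any 2-(v, k, λ) BIBD satisfies two necessary conditions:
  (i)  Each point sits in r blocks, and counting incidences through any fixed point gives r(k − 1) = λ(v − 1), so r = λ(v − 1)/(k − 1).
  (ii) Total incidences bk = vr, so b = vr/k.
Step 1: r = λ(v − 1)/(k − 1) = 6·(91 − 1)/(2 − 1) = 6·90/1 = 540/1 = 540.
Step 2: b = vr/k = 91·540/2 = 49140/2 = 24570.
Check integrality: r = 540 ∈ Z ✓, b = 24570 ∈ Z ✓.
(These identities are necessary conditions: they determine r and b for any design with these parameters, but do not by themselves prove that one exists.)

r = 540, b = 24570.


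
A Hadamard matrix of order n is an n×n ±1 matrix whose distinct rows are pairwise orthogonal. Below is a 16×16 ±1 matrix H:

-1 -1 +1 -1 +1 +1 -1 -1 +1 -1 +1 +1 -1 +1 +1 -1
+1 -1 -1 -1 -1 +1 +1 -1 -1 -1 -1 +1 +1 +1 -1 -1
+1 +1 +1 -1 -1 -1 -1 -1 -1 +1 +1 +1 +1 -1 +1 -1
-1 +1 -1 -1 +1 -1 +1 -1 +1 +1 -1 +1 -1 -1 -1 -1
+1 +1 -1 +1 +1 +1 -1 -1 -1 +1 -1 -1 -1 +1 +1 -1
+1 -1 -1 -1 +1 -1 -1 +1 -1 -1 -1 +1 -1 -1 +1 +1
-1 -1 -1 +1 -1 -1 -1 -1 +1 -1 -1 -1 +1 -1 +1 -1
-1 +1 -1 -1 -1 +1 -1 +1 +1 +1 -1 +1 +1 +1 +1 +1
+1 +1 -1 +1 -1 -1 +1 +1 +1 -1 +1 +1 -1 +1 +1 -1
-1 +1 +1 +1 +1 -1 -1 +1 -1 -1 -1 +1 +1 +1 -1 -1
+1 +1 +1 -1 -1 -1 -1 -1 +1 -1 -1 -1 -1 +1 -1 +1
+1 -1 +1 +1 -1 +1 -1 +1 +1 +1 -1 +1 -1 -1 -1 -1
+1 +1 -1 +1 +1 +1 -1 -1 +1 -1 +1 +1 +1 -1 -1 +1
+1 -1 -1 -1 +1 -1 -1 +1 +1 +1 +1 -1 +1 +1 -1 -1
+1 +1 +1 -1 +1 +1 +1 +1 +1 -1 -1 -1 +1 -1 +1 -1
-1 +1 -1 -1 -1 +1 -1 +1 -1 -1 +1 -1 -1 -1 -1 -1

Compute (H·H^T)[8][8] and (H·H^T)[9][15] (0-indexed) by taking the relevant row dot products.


Row 8 of H: [1, 1, -1, 1, -1, -1, 1, 1, 1, -1, 1, 1, -1, 1, 1, -1].
Row 9 of H: [-1, 1, 1, 1, 1, -1, -1, 1, -1, -1, -1, 1, 1, 1, -1, -1].
Row 15 of H: [-1, 1, -1, -1, -1, 1, -1, 1, -1, -1, 1, -1, -1, -1, -1, -1].
(H·H^T)[8][8] = Σ_j H[8][j]·H[8][j] = (1)² + (1)² + (-1)² + (1)² + (-1)² + (-1)² + (1)² + (1)² + (1)² + (-1)² + (1)² + (1)² + (-1)² + (1)² + (1)² + (-1)² = 1 + 1 + 1 + 1 + 1 + 1 + 1 + 1 + 1 + 1 + 1 + 1 + 1 + 1 + 1 + 1 = 16.
(H·H^T)[9][15] = Σ_j H[9][j]·H[15][j] = (-1)·(-1) + (1)·(1) + (1)·(-1) + (1)·(-1) + (1)·(-1) + (-1)·(1) + (-1)·(-1) + (1)·(1) + (-1)·(-1) + (-1)·(-1) + (-1)·(1) + (1)·(-1) + (1)·(-1) + (1)·(-1) + (-1)·(-1) + (-1)·(-1) = 1 + 1 + -1 + -1 + -1 + -1 + 1 + 1 + 1 + 1 + -1 + -1 + -1 + -1 + 1 + 1 = 0.
So rows 9 and 15 are orthogonal; the diagonal entry equals n = 16.

(8,8) entry = 16; (9,15) entry = 0.


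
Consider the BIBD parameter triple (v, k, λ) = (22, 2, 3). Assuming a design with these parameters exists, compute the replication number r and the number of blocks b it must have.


Any 2-(v, k, λ) BIBD satisfies two necessary conditions:
  (i)  Each point sits in r blocks, and counting incidences through any fixed point gives r(k − 1) = λ(v − 1), so r = λ(v − 1)/(k − 1).
  (ii) Total incidences bk = vr, so b = vr/k.
Step 1: r = λ(v − 1)/(k − 1) = 3·(22 − 1)/(2 − 1) = 3·21/1 = 63/1 = 63.
Step 2: b = vr/k = 22·63/2 = 1386/2 = 693.
Check integrality: r = 63 ∈ Z ✓, b = 693 ∈ Z ✓.
(These identities are necessary conditions: they determine r and b for any design with these parameters, but do not by themselves prove that one exists.)

r = 63, b = 693.


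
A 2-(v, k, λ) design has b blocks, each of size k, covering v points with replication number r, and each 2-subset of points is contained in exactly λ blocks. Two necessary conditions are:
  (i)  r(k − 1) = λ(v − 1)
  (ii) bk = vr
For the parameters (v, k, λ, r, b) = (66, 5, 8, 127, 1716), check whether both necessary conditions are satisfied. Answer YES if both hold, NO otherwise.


Condition (i): r(k − 1) = 127·4 = 508; λ(v − 1) = 8·65 = 520. Match? NO.
Condition (ii): bk = 1716·5 = 8580; vr = 66·127 = 8382. Match? NO.
Both conditions hold? NO.

NO


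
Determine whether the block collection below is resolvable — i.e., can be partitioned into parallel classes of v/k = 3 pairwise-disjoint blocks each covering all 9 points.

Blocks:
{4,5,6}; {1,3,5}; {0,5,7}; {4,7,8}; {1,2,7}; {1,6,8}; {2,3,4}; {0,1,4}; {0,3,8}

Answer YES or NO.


v = 9, block size k = 3, number of blocks = 9.
For resolvability, blocks must partition into parallel classes of size v/k = 3.
Total blocks must therefore be a multiple of 3: 9 = 3·3 + 0 ⇒ divisible ✓.
Consider block {1,3,5}. The only other block(s) in the collection disjoint from it are {4,7,8} — just 1 block(s). Any parallel class containing {1,3,5} would need 2 other blocks each disjoint from it, so no parallel class of size 3 can contain {1,3,5}.
Since every block must belong to some parallel class in a resolution, the collection cannot be partitioned into parallel classes.
Resolvable? NO.

NO


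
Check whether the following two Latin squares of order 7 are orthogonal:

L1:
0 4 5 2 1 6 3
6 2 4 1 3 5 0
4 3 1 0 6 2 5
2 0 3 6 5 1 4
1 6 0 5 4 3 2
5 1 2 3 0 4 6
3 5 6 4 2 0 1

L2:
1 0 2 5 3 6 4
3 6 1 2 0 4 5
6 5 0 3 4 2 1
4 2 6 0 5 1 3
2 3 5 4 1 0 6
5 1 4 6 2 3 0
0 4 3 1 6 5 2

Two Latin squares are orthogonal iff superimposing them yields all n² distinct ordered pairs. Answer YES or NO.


Form the n² = 49 superimposed pairs (L1[i][j], L2[i][j]), row by row (rows and columns indexed from 0):
row 0: (0,1) (4,0) (5,2) (2,5) (1,3) (6,6) (3,4)
row 1: (6,3) (2,6) (4,1) (1,2) (3,0) (5,4) (0,5)
row 2: (4,6) (3,5) (1,0) (0,3) (6,4) (2,2) (5,1)
row 3: (2,4) (0,2) (3,6) (6,0) (5,5) (1,1) (4,3)
row 4: (1,2) (6,3) (0,5) (5,4) (4,1) (3,0) (2,6)
row 5: (5,5) (1,1) (2,4) (3,6) (0,2) (4,3) (6,0)
row 6: (3,0) (5,4) (6,3) (4,1) (2,6) (0,5) (1,2)
Orthogonality requires all 49 pairs distinct.
But the pair (1,2) repeats: cell (1,3) has L1 = 1, L2 = 2, and cell (4,0) has L1 = 1, L2 = 2.
A repeated pair means some other pair never occurs (only 28 distinct pairs out of 49), so the squares are not orthogonal.
Conclusion: NO.

NO


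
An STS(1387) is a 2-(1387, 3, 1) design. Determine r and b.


An STS(v) is a 2-(v, 3, 1) BIBD: block size k = 3, λ = 1.
Replication: r(k − 1) = λ(v − 1) ⇒ r·2 = 1387 − 1 = 1386 ⇒ r = 693.
Block count: bk = vr ⇒ b·3 = 1387·693 = 961191 ⇒ b = 320397.

r = 693, b = 320397.


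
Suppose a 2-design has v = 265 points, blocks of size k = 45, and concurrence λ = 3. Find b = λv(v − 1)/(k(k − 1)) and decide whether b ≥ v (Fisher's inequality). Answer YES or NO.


b = λv(v − 1)/(k(k − 1)) = 3·265·264/(45·44) = 209880/1980 = 106.
Compare with v = 265: b < v, so Fisher's inequality fails.

NO


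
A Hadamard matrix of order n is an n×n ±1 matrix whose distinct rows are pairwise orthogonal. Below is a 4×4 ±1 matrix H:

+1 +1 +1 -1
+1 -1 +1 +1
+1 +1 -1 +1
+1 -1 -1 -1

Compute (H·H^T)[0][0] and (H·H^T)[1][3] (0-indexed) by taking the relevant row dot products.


Row 0 of H: [1, 1, 1, -1].
Row 1 of H: [1, -1, 1, 1].
Row 3 of H: [1, -1, -1, -1].
(H·H^T)[0][0] = Σ_j H[0][j]·H[0][j] = (1)² + (1)² + (1)² + (-1)² = 1 + 1 + 1 + 1 = 4.
(H·H^T)[1][3] = Σ_j H[1][j]·H[3][j] = (1)·(1) + (-1)·(-1) + (1)·(-1) + (1)·(-1) = 1 + 1 + -1 + -1 = 0.
So rows 1 and 3 are orthogonal; the diagonal entry equals n = 4.

(0,0) entry = 4; (1,3) entry = 0.


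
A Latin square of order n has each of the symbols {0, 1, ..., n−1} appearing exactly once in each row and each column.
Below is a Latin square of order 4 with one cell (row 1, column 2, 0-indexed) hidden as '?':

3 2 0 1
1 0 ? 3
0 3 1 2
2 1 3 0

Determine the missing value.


Row 1 contains symbols [0, 1, 3] — missing [2].
Column 2 contains symbols [0, 1, 3] — missing [2].
The missing symbol must appear in both missing sets; intersection = [2].
Therefore the hidden value is 2.

Missing value = 2.


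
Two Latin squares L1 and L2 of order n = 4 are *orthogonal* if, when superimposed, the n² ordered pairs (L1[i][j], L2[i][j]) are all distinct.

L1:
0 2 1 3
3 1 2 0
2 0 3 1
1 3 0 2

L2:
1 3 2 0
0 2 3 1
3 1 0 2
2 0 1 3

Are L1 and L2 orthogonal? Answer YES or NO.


Form the n² = 16 superimposed pairs (L1[i][j], L2[i][j]), row by row (rows and columns indexed from 0):
row 0: (0,1) (2,3) (1,2) (3,0)
row 1: (3,0) (1,2) (2,3) (0,1)
row 2: (2,3) (0,1) (3,0) (1,2)
row 3: (1,2) (3,0) (0,1) (2,3)
Orthogonality requires all 16 pairs distinct.
But the pair (3,0) repeats: cell (0,3) has L1 = 3, L2 = 0, and cell (1,0) has L1 = 3, L2 = 0.
A repeated pair means some other pair never occurs (only 4 distinct pairs out of 16), so the squares are not orthogonal.
Conclusion: NO.

NO


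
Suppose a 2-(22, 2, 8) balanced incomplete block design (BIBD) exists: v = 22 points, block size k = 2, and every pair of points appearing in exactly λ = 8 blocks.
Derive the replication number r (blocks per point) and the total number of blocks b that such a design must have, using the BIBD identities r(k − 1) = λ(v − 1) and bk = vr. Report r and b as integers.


Any 2-(v, k, λ) BIBD satisfies two necessary conditions:
  (i)  Each point sits in r blocks, and counting incidences through any fixed point gives r(k − 1) = λ(v − 1), so r = λ(v − 1)/(k − 1).
  (ii) Total incidences bk = vr, so b = vr/k.
Step 1: r = λ(v − 1)/(k − 1) = 8·(22 − 1)/(2 − 1) = 8·21/1 = 168/1 = 168.
Step 2: b = vr/k = 22·168/2 = 3696/2 = 1848.
Check integrality: r = 168 ∈ Z ✓, b = 1848 ∈ Z ✓.
(These identities are necessary conditions: they determine r and b for any design with these parameters, but do not by themselves prove that one exists.)

r = 168, b = 1848.


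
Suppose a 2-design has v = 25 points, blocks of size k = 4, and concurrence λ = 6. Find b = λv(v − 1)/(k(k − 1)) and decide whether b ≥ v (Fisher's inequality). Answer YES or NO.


r = λ(v − 1)/(k − 1) = 6·24/3 = 48.
b = vr/k = 25·48/4 = 300.
Fisher's inequality: b ≥ v ⇔ 300 ≥ 25? YES.

YES


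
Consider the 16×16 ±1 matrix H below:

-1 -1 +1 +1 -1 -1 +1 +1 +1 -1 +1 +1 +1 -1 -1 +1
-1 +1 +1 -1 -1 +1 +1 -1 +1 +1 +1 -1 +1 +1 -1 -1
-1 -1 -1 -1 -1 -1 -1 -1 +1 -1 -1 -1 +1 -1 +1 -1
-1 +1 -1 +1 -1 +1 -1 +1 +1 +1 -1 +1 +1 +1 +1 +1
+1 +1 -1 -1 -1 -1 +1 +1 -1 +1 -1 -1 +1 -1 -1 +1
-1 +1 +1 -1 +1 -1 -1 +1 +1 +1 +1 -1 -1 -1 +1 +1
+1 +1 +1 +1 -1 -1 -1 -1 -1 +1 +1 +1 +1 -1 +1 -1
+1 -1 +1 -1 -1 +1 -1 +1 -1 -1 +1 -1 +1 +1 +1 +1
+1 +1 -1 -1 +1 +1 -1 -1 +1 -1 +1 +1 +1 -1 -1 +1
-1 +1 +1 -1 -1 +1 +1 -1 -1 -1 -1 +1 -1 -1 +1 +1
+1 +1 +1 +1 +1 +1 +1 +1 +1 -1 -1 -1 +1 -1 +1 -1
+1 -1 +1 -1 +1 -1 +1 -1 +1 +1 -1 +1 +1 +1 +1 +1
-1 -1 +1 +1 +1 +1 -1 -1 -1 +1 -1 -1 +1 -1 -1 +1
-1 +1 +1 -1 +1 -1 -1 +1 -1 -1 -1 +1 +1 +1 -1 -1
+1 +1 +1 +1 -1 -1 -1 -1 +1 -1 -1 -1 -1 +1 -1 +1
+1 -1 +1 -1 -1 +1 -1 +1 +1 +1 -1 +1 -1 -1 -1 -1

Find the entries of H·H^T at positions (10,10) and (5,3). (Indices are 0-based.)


Row 3 of H: [-1, 1, -1, 1, -1, 1, -1, 1, 1, 1, -1, 1, 1, 1, 1, 1].
Row 5 of H: [-1, 1, 1, -1, 1, -1, -1, 1, 1, 1, 1, -1, -1, -1, 1, 1].
Row 10 of H: [1, 1, 1, 1, 1, 1, 1, 1, 1, -1, -1, -1, 1, -1, 1, -1].
(H·H^T)[10][10] = Σ_j H[10][j]·H[10][j] = (1)² + (1)² + (1)² + (1)² + (1)² + (1)² + (1)² + (1)² + (1)² + (-1)² + (-1)² + (-1)² + (1)² + (-1)² + (1)² + (-1)² = 1 + 1 + 1 + 1 + 1 + 1 + 1 + 1 + 1 + 1 + 1 + 1 + 1 + 1 + 1 + 1 = 16.
(H·H^T)[5][3] = Σ_j H[5][j]·H[3][j] = (-1)·(-1) + (1)·(1) + (1)·(-1) + (-1)·(1) + (1)·(-1) + (-1)·(1) + (-1)·(-1) + (1)·(1) + (1)·(1) + (1)·(1) + (1)·(-1) + (-1)·(1) + (-1)·(1) + (-1)·(1) + (1)·(1) + (1)·(1) = 1 + 1 + -1 + -1 + -1 + -1 + 1 + 1 + 1 + 1 + -1 + -1 + -1 + -1 + 1 + 1 = 0.
So rows 5 and 3 are orthogonal; the diagonal entry equals n = 16.

(10,10) entry = 16; (5,3) entry = 0.


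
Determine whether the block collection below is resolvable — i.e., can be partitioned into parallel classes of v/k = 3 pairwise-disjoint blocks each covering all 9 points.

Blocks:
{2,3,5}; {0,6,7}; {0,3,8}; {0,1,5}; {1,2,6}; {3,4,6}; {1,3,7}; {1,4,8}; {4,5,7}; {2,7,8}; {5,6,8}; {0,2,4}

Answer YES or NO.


v = 9, block size k = 3, number of blocks = 12.
For resolvability, blocks must partition into parallel classes of size v/k = 3.
Total blocks must therefore be a multiple of 3: 12 = 3·4 + 0 ⇒ divisible ✓.
Greedy packing gives 4 candidate class(es). Each should be a full parallel class (size 3, covers all 9 points).
  Class 1 (3 blocks): {2,3,5}; {0,6,7}; {1,4,8}. Points covered: [0, 1, 2, 3, 4, 5, 6, 7, 8].
  Class 2 (3 blocks): {0,3,8}; {1,2,6}; {4,5,7}. Points covered: [0, 1, 2, 3, 4, 5, 6, 7, 8].
  Class 3 (3 blocks): {0,1,5}; {3,4,6}; {2,7,8}. Points covered: [0, 1, 2, 3, 4, 5, 6, 7, 8].
  Class 4 (3 blocks): {1,3,7}; {5,6,8}; {0,2,4}. Points covered: [0, 1, 2, 3, 4, 5, 6, 7, 8].
All classes full (size 3)? YES. All classes cover every point? YES.
Resolvable? YES.

YES


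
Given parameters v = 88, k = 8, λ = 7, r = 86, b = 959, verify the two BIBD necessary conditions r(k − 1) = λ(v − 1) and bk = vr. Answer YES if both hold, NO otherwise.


Condition (i): r(k − 1) = 86·7 = 602; λ(v − 1) = 7·87 = 609. Match? NO.
Condition (ii): bk = 959·8 = 7672; vr = 88·86 = 7568. Match? NO.
Both conditions hold? NO.

NO


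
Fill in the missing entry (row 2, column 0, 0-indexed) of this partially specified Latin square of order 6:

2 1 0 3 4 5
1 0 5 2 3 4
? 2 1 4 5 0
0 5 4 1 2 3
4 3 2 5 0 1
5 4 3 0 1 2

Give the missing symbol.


Row 2 contains symbols [0, 1, 2, 4, 5] — missing [3].
Column 0 contains symbols [0, 1, 2, 4, 5] — missing [3].
The missing symbol must appear in both missing sets; intersection = [3].
Therefore the hidden value is 3.

Missing value = 3.


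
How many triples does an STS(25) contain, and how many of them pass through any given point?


An STS(v) is a 2-(v, 3, 1) BIBD: block size k = 3, λ = 1.
Replication: r(k − 1) = λ(v − 1) ⇒ r·2 = 25 − 1 = 24 ⇒ r = 12.
Block count: b = v(v − 1)/6 = 25·24/6 = 600/6 = 100.
(Check via bk = vr: 100·3 = 300 = 25·12 = 300 ✓.)

r = 12, b = 100.


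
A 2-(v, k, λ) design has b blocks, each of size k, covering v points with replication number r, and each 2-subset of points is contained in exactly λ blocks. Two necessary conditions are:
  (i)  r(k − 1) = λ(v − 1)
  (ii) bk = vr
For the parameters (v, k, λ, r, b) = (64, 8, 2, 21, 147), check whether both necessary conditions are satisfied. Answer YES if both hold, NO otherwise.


Condition (i): r(k − 1) = 21·7 = 147; λ(v − 1) = 2·63 = 126. Match? NO.
Condition (ii): bk = 147·8 = 1176; vr = 64·21 = 1344. Match? NO.
Both conditions hold? NO.

NO


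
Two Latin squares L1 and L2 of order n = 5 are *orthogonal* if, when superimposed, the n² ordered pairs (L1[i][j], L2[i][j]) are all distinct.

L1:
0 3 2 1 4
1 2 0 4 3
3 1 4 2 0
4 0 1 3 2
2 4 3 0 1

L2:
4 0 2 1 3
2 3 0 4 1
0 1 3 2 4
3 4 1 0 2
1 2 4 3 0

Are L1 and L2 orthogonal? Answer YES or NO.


Form the n² = 25 superimposed pairs (L1[i][j], L2[i][j]), row by row (rows and columns indexed from 0):
row 0: (0,4) (3,0) (2,2) (1,1) (4,3)
row 1: (1,2) (2,3) (0,0) (4,4) (3,1)
row 2: (3,0) (1,1) (4,3) (2,2) (0,4)
row 3: (4,3) (0,4) (1,1) (3,0) (2,2)
row 4: (2,1) (4,2) (3,4) (0,3) (1,0)
Orthogonality requires all 25 pairs distinct.
But the pair (3,0) repeats: cell (0,1) has L1 = 3, L2 = 0, and cell (2,0) has L1 = 3, L2 = 0.
A repeated pair means some other pair never occurs (only 15 distinct pairs out of 25), so the squares are not orthogonal.
Conclusion: NO.

NO


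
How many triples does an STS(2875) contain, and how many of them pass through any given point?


An STS(v) is a 2-(v, 3, 1) BIBD: block size k = 3, λ = 1.
Replication: r(k − 1) = λ(v − 1) ⇒ r·2 = 2875 − 1 = 2874 ⇒ r = 1437.
Block count: b = v(v − 1)/6 = 2875·2874/6 = 8262750/6 = 1377125.
(Check via bk = vr: 1377125·3 = 4131375 = 2875·1437 = 4131375 ✓.)

r = 1437, b = 1377125.


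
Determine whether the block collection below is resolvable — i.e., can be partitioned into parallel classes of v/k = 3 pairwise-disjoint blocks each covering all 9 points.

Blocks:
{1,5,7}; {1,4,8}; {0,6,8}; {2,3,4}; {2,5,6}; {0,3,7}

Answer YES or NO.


v = 9, block size k = 3, number of blocks = 6.
For resolvability, blocks must partition into parallel classes of size v/k = 3.
Total blocks must therefore be a multiple of 3: 6 = 3·2 + 0 ⇒ divisible ✓.
Greedy packing gives 2 candidate class(es). Each should be a full parallel class (size 3, covers all 9 points).
  Class 1 (3 blocks): {1,5,7}; {0,6,8}; {2,3,4}. Points covered: [0, 1, 2, 3, 4, 5, 6, 7, 8].
  Class 2 (3 blocks): {1,4,8}; {2,5,6}; {0,3,7}. Points covered: [0, 1, 2, 3, 4, 5, 6, 7, 8].
All classes full (size 3)? YES. All classes cover every point? YES.
Resolvable? YES.

YES


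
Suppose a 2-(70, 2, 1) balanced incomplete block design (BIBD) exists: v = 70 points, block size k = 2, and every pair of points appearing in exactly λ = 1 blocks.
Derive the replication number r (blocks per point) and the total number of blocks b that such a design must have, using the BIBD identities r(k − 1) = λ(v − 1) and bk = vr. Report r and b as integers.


Any 2-(v, k, λ) BIBD satisfies two necessary conditions:
  (i)  Each point sits in r blocks, and counting incidences through any fixed point gives r(k − 1) = λ(v − 1), so r = λ(v − 1)/(k − 1).
  (ii) Total incidences bk = vr, so b = vr/k.
Step 1: r = λ(v − 1)/(k − 1) = 1·(70 − 1)/(2 − 1) = 1·69/1 = 69/1 = 69.
Step 2: b = vr/k = 70·69/2 = 4830/2 = 2415.
Check integrality: r = 69 ∈ Z ✓, b = 2415 ∈ Z ✓.
(These identities are necessary conditions: they determine r and b for any design with these parameters, but do not by themselves prove that one exists.)

r = 69, b = 2415.


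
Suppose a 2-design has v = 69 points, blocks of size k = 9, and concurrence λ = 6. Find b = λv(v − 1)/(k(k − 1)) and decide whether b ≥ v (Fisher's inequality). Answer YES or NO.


b = λv(v − 1)/(k(k − 1)) = 6·69·68/(9·8) = 28152/72 = 391.
Compare with v = 69: b ≥ v, so Fisher's inequality holds.

YES


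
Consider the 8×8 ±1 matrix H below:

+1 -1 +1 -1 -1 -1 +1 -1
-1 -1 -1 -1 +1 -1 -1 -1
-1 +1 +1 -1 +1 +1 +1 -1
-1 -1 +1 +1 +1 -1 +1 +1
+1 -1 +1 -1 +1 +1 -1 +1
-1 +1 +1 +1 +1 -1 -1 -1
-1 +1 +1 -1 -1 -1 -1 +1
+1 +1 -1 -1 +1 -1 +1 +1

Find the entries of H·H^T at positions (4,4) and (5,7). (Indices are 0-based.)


Row 4 of H: [1, -1, 1, -1, 1, 1, -1, 1].
Row 5 of H: [-1, 1, 1, 1, 1, -1, -1, -1].
Row 7 of H: [1, 1, -1, -1, 1, -1, 1, 1].
(H·H^T)[4][4] = Σ_j H[4][j]·H[4][j] = (1)² + (-1)² + (1)² + (-1)² + (1)² + (1)² + (-1)² + (1)² = 1 + 1 + 1 + 1 + 1 + 1 + 1 + 1 = 8.
(H·H^T)[5][7] = Σ_j H[5][j]·H[7][j] = (-1)·(1) + (1)·(1) + (1)·(-1) + (1)·(-1) + (1)·(1) + (-1)·(-1) + (-1)·(1) + (-1)·(1) = -1 + 1 + -1 + -1 + 1 + 1 + -1 + -1 = -2.
Rows 5 and 7 are not orthogonal (dot product = -2 ≠ 0), so H is not a Hadamard matrix.

(4,4) entry = 8; (5,7) entry = -2.
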